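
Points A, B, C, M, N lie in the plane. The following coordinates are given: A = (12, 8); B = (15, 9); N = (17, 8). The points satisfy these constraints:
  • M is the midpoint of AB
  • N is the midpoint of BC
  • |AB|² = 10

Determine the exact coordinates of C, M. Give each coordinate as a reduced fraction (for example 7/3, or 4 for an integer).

1. M_x = 27/2  [2·M = A+B = (12, 8)+(15, 9)]
2. M_y = 17/2  [2·M = A+B = (12, 8)+(15, 9)]
   so M = (27/2, 17/2)
3. C_x = 19  [C = 2·N−B = 2·(17, 8)−(15, 9)]
4. C_y = 7  [C = 2·N−B = 2·(17, 8)−(15, 9)]
   so C = (19, 7)

C = (19, 7)
M = (27/2, 17/2)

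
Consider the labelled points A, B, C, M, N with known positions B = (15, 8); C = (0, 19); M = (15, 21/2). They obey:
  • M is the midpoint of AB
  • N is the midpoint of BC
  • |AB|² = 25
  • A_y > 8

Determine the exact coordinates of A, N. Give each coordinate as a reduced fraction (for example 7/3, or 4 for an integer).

A = (15, 13)
N = (15/2, 27/2)

1. A_x = 15  [A = 2·M−B = 2·(15, 21/2)−(15, 8)]
2. A_y = 13  [A = 2·M−B = 2·(15, 21/2)−(15, 8)]
   so A = (15, 13)
3. N_x = 15/2  [2·N = B+C = (15, 8)+(0, 19)]
4. N_y = 27/2  [2·N = B+C = (15, 8)+(0, 19)]
   so N = (15/2, 27/2)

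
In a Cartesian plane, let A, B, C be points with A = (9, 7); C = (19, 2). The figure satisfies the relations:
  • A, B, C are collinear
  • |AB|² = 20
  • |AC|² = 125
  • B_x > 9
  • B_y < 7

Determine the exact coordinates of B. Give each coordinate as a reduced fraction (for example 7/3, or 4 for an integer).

B = (13, 5)

1. B_x = 13  [[A, B, C are collinear ⇒ -5x-10y+115=0] ∩ [|B−(9, 7)|²=20]]
2. B_y = 5  [[A, B, C are collinear ⇒ -5x-10y+115=0] ∩ [|B−(9, 7)|²=20]]
   so B = (13, 5)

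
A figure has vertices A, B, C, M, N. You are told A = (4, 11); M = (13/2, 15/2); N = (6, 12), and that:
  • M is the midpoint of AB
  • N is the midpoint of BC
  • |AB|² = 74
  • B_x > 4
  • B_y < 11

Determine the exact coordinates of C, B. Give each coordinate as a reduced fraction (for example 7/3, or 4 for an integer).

1. B_x = 9  [B = 2·M−A = 2·(13/2, 15/2)−(4, 11)]
2. B_y = 4  [B = 2·M−A = 2·(13/2, 15/2)−(4, 11)]
   so B = (9, 4)
3. C_x = 3  [C = 2·N−B = 2·(6, 12)−(9, 4)]
4. C_y = 20  [C = 2·N−B = 2·(6, 12)−(9, 4)]
   so C = (3, 20)

C = (3, 20)
B = (9, 4)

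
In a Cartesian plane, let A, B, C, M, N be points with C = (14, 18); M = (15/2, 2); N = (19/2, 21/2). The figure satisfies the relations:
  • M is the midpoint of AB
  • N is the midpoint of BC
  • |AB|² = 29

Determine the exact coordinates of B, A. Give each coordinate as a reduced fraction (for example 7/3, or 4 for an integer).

1. B_x = 5  [B = 2·N−C = 2·(19/2, 21/2)−(14, 18)]
2. B_y = 3  [B = 2·N−C = 2·(19/2, 21/2)−(14, 18)]
   so B = (5, 3)
3. A_x = 10  [A = 2·M−B = 2·(15/2, 2)−(5, 3)]
4. A_y = 1  [A = 2·M−B = 2·(15/2, 2)−(5, 3)]
   so A = (10, 1)

B = (5, 3)
A = (10, 1)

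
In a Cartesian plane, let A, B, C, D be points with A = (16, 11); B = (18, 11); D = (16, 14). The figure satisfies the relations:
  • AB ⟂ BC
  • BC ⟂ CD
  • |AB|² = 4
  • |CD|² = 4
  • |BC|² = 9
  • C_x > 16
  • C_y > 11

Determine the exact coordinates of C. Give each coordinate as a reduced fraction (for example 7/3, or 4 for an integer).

C = (18, 14)

1. C_x = 18  [[AB ⟂ BC ⇒ 2x-36=0] ∩ [|C−(16, 14)|²=4]]
2. C_y = 14  [[AB ⟂ BC ⇒ 2x-36=0] ∩ [|C−(16, 14)|²=4]]
   so C = (18, 14)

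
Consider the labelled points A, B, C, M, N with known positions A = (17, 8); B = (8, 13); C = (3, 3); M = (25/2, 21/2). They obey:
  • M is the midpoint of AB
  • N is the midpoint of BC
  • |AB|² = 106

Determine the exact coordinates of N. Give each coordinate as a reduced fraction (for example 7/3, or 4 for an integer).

N = (11/2, 8)

1. N_x = 11/2  [2·N = B+C = (8, 13)+(3, 3)]
2. N_y = 8  [2·N = B+C = (8, 13)+(3, 3)]
   so N = (11/2, 8)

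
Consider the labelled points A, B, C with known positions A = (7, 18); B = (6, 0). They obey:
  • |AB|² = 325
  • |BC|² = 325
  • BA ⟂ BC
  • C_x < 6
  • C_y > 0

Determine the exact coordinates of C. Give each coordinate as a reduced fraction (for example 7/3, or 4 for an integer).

C = (-12, 1)

1. C_x = -12  [[BA ⟂ BC ⇒ 1x+18y-6=0] ∩ [|C−(6, 0)|²=325]]
2. C_y = 1  [[BA ⟂ BC ⇒ 1x+18y-6=0] ∩ [|C−(6, 0)|²=325]]
   so C = (-12, 1)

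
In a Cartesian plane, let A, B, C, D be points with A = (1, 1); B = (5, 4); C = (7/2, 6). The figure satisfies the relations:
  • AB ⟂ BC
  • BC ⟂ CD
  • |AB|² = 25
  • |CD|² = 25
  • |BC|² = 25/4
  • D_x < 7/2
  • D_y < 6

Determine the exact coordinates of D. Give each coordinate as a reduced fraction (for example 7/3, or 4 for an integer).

1. D_x = -1/2  [[BC ⟂ CD ⇒ -3/2x+2y-27/4=0] ∩ [|D−(7/2, 6)|²=25]]
2. D_y = 3  [[BC ⟂ CD ⇒ -3/2x+2y-27/4=0] ∩ [|D−(7/2, 6)|²=25]]
   so D = (-1/2, 3)

D = (-1/2, 3)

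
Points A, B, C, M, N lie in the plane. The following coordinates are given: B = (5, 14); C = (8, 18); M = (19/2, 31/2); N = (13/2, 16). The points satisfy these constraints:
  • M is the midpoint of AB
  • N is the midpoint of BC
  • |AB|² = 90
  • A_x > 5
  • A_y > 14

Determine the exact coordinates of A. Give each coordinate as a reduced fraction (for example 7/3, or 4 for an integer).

1. A_x = 14  [A = 2·M−B = 2·(19/2, 31/2)−(5, 14)]
2. A_y = 17  [A = 2·M−B = 2·(19/2, 31/2)−(5, 14)]
   so A = (14, 17)

A = (14, 17)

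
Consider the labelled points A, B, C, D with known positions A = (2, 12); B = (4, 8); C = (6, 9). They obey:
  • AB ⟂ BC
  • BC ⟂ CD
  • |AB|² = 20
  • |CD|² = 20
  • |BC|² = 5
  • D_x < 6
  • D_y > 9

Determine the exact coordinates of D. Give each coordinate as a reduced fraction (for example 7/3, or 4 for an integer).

1. D_x = 4  [[BC ⟂ CD ⇒ 2x+1y-21=0] ∩ [|D−(6, 9)|²=20]]
2. D_y = 13  [[BC ⟂ CD ⇒ 2x+1y-21=0] ∩ [|D−(6, 9)|²=20]]
   so D = (4, 13)

D = (4, 13)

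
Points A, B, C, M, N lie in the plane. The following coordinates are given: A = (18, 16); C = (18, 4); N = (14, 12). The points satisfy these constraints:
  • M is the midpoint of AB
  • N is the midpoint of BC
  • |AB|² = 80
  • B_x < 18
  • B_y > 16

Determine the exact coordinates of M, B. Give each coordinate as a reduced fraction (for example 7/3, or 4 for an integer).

M = (14, 18)
B = (10, 20)

1. B_x = 10  [B = 2·N−C = 2·(14, 12)−(18, 4)]
2. B_y = 20  [B = 2·N−C = 2·(14, 12)−(18, 4)]
   so B = (10, 20)
3. M_x = 14  [2·M = A+B = (18, 16)+(10, 20)]
4. M_y = 18  [2·M = A+B = (18, 16)+(10, 20)]
   so M = (14, 18)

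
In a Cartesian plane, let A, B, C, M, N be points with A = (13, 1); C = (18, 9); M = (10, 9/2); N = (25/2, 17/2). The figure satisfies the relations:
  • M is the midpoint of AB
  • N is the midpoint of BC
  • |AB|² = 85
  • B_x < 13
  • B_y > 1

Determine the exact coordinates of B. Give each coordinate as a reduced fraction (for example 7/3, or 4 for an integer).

B = (7, 8)

1. B_x = 7  [B = 2·M−A = 2·(10, 9/2)−(13, 1)]
2. B_y = 8  [B = 2·M−A = 2·(10, 9/2)−(13, 1)]
   so B = (7, 8)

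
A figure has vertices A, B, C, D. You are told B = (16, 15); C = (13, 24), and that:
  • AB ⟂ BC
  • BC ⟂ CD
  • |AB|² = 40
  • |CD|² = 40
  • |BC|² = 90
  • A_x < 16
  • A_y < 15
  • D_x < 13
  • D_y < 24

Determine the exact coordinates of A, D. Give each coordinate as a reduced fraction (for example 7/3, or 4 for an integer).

A = (10, 13)
D = (7, 22)

1. A_x = 10  [[AB ⟂ BC ⇒ 3x-9y+87=0] ∩ [|A−(16, 15)|²=40]]
2. A_y = 13  [[AB ⟂ BC ⇒ 3x-9y+87=0] ∩ [|A−(16, 15)|²=40]]
   so A = (10, 13)
3. D_x = 7  [[BC ⟂ CD ⇒ -3x+9y-177=0] ∩ [|D−(13, 24)|²=40]]
4. D_y = 22  [[BC ⟂ CD ⇒ -3x+9y-177=0] ∩ [|D−(13, 24)|²=40]]
   so D = (7, 22)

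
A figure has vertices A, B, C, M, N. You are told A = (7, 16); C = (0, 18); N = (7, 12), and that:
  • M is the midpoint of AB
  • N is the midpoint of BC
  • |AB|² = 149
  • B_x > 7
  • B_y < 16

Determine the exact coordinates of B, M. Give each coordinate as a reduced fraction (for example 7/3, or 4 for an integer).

1. B_x = 14  [B = 2·N−C = 2·(7, 12)−(0, 18)]
2. B_y = 6  [B = 2·N−C = 2·(7, 12)−(0, 18)]
   so B = (14, 6)
3. M_x = 21/2  [2·M = A+B = (7, 16)+(14, 6)]
4. M_y = 11  [2·M = A+B = (7, 16)+(14, 6)]
   so M = (21/2, 11)

B = (14, 6)
M = (21/2, 11)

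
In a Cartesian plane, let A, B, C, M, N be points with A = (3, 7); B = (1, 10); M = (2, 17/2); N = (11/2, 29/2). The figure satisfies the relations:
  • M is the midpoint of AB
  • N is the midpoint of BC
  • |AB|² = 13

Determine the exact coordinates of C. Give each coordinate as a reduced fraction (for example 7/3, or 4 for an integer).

1. C_x = 10  [C = 2·N−B = 2·(11/2, 29/2)−(1, 10)]
2. C_y = 19  [C = 2·N−B = 2·(11/2, 29/2)−(1, 10)]
   so C = (10, 19)

C = (10, 19)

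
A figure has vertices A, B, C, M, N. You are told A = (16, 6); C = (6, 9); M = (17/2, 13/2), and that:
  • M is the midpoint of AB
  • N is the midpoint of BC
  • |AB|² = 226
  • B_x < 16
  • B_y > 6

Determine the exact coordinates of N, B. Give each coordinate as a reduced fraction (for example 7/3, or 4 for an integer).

1. B_x = 1  [B = 2·M−A = 2·(17/2, 13/2)−(16, 6)]
2. B_y = 7  [B = 2·M−A = 2·(17/2, 13/2)−(16, 6)]
   so B = (1, 7)
3. N_x = 7/2  [2·N = B+C = (1, 7)+(6, 9)]
4. N_y = 8  [2·N = B+C = (1, 7)+(6, 9)]
   so N = (7/2, 8)

N = (7/2, 8)
B = (1, 7)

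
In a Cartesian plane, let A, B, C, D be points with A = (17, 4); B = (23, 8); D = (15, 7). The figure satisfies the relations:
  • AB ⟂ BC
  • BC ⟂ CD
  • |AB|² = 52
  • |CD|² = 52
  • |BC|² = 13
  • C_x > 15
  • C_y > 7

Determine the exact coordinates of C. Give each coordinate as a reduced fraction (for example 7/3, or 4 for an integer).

C = (21, 11)

1. C_x = 21  [[AB ⟂ BC ⇒ 6x+4y-170=0] ∩ [|C−(15, 7)|²=52]]
2. C_y = 11  [[AB ⟂ BC ⇒ 6x+4y-170=0] ∩ [|C−(15, 7)|²=52]]
   so C = (21, 11)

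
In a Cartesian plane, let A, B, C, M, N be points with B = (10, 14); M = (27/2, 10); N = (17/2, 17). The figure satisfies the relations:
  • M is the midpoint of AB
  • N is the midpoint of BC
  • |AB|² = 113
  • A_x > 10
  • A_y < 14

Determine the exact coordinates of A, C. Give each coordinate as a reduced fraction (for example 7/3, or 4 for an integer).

1. A_x = 17  [A = 2·M−B = 2·(27/2, 10)−(10, 14)]
2. A_y = 6  [A = 2·M−B = 2·(27/2, 10)−(10, 14)]
   so A = (17, 6)
3. C_x = 7  [C = 2·N−B = 2·(17/2, 17)−(10, 14)]
4. C_y = 20  [C = 2·N−B = 2·(17/2, 17)−(10, 14)]
   so C = (7, 20)

A = (17, 6)
C = (7, 20)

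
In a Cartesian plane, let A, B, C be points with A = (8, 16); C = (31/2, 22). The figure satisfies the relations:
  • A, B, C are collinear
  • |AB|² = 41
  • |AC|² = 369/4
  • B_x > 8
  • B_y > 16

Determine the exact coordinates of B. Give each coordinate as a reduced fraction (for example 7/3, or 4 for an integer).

B = (13, 20)

1. B_x = 13  [[A, B, C are collinear ⇒ 6x-15/2y+72=0] ∩ [|B−(8, 16)|²=41]]
2. B_y = 20  [[A, B, C are collinear ⇒ 6x-15/2y+72=0] ∩ [|B−(8, 16)|²=41]]
   so B = (13, 20)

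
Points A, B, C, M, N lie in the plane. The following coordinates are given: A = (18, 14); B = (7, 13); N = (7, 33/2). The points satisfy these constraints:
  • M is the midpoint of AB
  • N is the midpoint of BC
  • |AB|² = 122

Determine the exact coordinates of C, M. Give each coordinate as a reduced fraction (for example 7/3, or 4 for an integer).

1. M_x = 25/2  [2·M = A+B = (18, 14)+(7, 13)]
2. M_y = 27/2  [2·M = A+B = (18, 14)+(7, 13)]
   so M = (25/2, 27/2)
3. C_x = 7  [C = 2·N−B = 2·(7, 33/2)−(7, 13)]
4. C_y = 20  [C = 2·N−B = 2·(7, 33/2)−(7, 13)]
   so C = (7, 20)

C = (7, 20)
M = (25/2, 27/2)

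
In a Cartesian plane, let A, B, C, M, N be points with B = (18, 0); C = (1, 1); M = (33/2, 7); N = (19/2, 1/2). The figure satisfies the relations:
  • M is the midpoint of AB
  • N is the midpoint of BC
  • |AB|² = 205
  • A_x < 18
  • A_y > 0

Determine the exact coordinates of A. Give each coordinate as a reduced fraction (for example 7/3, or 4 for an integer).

A = (15, 14)

1. A_x = 15  [A = 2·M−B = 2·(33/2, 7)−(18, 0)]
2. A_y = 14  [A = 2·M−B = 2·(33/2, 7)−(18, 0)]
   so A = (15, 14)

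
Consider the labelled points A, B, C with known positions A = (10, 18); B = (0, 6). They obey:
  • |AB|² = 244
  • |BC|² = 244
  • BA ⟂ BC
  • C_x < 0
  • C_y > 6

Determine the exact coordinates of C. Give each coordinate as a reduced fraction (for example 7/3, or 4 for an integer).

1. C_x = -12  [[BA ⟂ BC ⇒ 10x+12y-72=0] ∩ [|C−(0, 6)|²=244]]
2. C_y = 16  [[BA ⟂ BC ⇒ 10x+12y-72=0] ∩ [|C−(0, 6)|²=244]]
   so C = (-12, 16)

C = (-12, 16)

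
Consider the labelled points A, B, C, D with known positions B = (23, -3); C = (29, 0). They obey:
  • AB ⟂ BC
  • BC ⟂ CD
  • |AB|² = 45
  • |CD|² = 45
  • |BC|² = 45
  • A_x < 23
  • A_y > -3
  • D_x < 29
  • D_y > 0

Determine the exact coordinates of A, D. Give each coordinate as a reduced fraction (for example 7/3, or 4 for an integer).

A = (20, 3)
D = (26, 6)

1. A_x = 20  [[AB ⟂ BC ⇒ -6x-3y+129=0] ∩ [|A−(23, -3)|²=45]]
2. A_y = 3  [[AB ⟂ BC ⇒ -6x-3y+129=0] ∩ [|A−(23, -3)|²=45]]
   so A = (20, 3)
3. D_x = 26  [[BC ⟂ CD ⇒ 6x+3y-174=0] ∩ [|D−(29, 0)|²=45]]
4. D_y = 6  [[BC ⟂ CD ⇒ 6x+3y-174=0] ∩ [|D−(29, 0)|²=45]]
   so D = (26, 6)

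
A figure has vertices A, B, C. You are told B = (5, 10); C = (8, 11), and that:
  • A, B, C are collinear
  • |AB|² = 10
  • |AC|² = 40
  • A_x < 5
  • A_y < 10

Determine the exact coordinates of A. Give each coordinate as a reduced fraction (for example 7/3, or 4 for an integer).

A = (2, 9)

1. A_x = 2  [[A, B, C are collinear ⇒ -1x+3y-25=0] ∩ [|A−(5, 10)|²=10]]
2. A_y = 9  [[A, B, C are collinear ⇒ -1x+3y-25=0] ∩ [|A−(5, 10)|²=10]]
   so A = (2, 9)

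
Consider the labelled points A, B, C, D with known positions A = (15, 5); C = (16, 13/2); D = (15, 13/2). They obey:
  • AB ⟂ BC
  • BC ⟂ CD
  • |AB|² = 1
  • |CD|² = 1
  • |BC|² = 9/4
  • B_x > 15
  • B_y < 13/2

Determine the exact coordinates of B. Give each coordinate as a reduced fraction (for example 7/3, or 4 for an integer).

1. B_x = 16  [[BC ⟂ CD ⇒ 1x-16=0] ∩ [|B−(15, 5)|²=1]]
2. B_y = 5  [[BC ⟂ CD ⇒ 1x-16=0] ∩ [|B−(15, 5)|²=1]]
   so B = (16, 5)

B = (16, 5)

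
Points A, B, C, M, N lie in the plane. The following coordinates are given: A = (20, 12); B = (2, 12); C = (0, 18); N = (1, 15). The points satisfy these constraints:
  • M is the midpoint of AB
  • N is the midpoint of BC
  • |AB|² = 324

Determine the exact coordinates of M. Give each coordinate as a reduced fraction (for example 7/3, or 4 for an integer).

M = (11, 12)

1. M_x = 11  [2·M = A+B = (20, 12)+(2, 12)]
2. M_y = 12  [2·M = A+B = (20, 12)+(2, 12)]
   so M = (11, 12)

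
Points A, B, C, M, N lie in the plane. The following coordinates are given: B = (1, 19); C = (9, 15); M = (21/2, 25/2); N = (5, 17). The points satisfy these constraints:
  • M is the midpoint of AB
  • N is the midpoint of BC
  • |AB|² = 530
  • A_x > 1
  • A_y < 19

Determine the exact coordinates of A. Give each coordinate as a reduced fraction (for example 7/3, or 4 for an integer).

1. A_x = 20  [A = 2·M−B = 2·(21/2, 25/2)−(1, 19)]
2. A_y = 6  [A = 2·M−B = 2·(21/2, 25/2)−(1, 19)]
   so A = (20, 6)

A = (20, 6)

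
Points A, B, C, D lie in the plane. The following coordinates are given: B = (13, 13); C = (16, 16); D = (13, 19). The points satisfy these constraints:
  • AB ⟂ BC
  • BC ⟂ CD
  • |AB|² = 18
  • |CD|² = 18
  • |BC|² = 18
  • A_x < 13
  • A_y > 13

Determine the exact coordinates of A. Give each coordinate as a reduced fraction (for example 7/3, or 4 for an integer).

A = (10, 16)

1. A_x = 10  [[AB ⟂ BC ⇒ -3x-3y+78=0] ∩ [|A−(13, 13)|²=18]]
2. A_y = 16  [[AB ⟂ BC ⇒ -3x-3y+78=0] ∩ [|A−(13, 13)|²=18]]
   so A = (10, 16)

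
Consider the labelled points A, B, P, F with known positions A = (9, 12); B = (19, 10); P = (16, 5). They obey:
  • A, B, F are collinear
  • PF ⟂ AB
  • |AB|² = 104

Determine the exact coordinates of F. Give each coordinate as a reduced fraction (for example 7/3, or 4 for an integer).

1. F_x = 222/13  [[A, B, F are collinear ⇒ 2x+10y-138=0] ∩ [PF ⟂ AB ⇒ 10x-2y-150=0]]
2. F_y = 135/13  [[A, B, F are collinear ⇒ 2x+10y-138=0] ∩ [PF ⟂ AB ⇒ 10x-2y-150=0]]
   so F = (222/13, 135/13)

F = (222/13, 135/13)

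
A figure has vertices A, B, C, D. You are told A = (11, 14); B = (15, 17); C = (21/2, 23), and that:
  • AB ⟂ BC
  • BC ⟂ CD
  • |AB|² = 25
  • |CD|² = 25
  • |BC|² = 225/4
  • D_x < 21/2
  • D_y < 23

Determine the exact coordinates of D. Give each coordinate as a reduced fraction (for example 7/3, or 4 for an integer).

1. D_x = 13/2  [[BC ⟂ CD ⇒ -9/2x+6y-363/4=0] ∩ [|D−(21/2, 23)|²=25]]
2. D_y = 20  [[BC ⟂ CD ⇒ -9/2x+6y-363/4=0] ∩ [|D−(21/2, 23)|²=25]]
   so D = (13/2, 20)

D = (13/2, 20)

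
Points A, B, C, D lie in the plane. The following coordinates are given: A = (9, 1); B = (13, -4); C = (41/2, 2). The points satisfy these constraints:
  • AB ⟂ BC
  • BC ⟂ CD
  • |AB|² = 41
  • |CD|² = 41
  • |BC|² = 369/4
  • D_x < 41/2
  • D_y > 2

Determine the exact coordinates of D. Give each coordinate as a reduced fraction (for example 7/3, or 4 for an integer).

D = (33/2, 7)

1. D_x = 33/2  [[BC ⟂ CD ⇒ 15/2x+6y-663/4=0] ∩ [|D−(41/2, 2)|²=41]]
2. D_y = 7  [[BC ⟂ CD ⇒ 15/2x+6y-663/4=0] ∩ [|D−(41/2, 2)|²=41]]
   so D = (33/2, 7)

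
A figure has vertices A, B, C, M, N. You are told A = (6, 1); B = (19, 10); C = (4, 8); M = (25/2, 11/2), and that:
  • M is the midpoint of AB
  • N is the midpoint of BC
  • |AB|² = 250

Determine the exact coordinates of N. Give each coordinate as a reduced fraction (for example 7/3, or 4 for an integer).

1. N_x = 23/2  [2·N = B+C = (19, 10)+(4, 8)]
2. N_y = 9  [2·N = B+C = (19, 10)+(4, 8)]
   so N = (23/2, 9)

N = (23/2, 9)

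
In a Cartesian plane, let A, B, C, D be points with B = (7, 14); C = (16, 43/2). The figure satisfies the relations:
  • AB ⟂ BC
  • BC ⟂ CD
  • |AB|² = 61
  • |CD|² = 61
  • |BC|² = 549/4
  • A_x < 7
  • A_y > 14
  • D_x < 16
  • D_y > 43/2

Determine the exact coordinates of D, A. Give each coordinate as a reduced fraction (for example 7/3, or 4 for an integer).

1. D_x = 11  [[BC ⟂ CD ⇒ 9x+15/2y-1221/4=0] ∩ [|D−(16, 43/2)|²=61]]
2. D_y = 55/2  [[BC ⟂ CD ⇒ 9x+15/2y-1221/4=0] ∩ [|D−(16, 43/2)|²=61]]
   so D = (11, 55/2)
3. A_x = 2  [[AB ⟂ BC ⇒ -9x-15/2y+168=0] ∩ [|A−(7, 14)|²=61]]
4. A_y = 20  [[AB ⟂ BC ⇒ -9x-15/2y+168=0] ∩ [|A−(7, 14)|²=61]]
   so A = (2, 20)

D = (11, 55/2)
A = (2, 20)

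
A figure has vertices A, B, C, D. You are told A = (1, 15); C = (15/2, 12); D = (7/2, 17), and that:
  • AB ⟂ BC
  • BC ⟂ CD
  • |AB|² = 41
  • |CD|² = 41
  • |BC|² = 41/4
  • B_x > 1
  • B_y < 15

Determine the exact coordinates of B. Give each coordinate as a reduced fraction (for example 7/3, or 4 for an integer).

1. B_x = 5  [[BC ⟂ CD ⇒ 4x-5y+30=0] ∩ [|B−(1, 15)|²=41]]
2. B_y = 10  [[BC ⟂ CD ⇒ 4x-5y+30=0] ∩ [|B−(1, 15)|²=41]]
   so B = (5, 10)

B = (5, 10)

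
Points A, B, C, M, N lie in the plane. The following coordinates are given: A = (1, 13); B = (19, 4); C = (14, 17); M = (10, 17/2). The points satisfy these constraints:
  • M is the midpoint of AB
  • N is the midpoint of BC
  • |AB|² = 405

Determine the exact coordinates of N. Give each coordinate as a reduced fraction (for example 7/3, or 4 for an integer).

1. N_x = 33/2  [2·N = B+C = (19, 4)+(14, 17)]
2. N_y = 21/2  [2·N = B+C = (19, 4)+(14, 17)]
   so N = (33/2, 21/2)

N = (33/2, 21/2)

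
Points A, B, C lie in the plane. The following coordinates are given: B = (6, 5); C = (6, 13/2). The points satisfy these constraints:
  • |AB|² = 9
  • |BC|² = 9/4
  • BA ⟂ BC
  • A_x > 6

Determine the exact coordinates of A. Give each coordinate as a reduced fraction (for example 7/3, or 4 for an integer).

1. A_x = 9  [[BA ⟂ BC ⇒ 3/2y-15/2=0] ∩ [|A−(6, 5)|²=9]]
2. A_y = 5  [[BA ⟂ BC ⇒ 3/2y-15/2=0] ∩ [|A−(6, 5)|²=9]]
   so A = (9, 5)

A = (9, 5)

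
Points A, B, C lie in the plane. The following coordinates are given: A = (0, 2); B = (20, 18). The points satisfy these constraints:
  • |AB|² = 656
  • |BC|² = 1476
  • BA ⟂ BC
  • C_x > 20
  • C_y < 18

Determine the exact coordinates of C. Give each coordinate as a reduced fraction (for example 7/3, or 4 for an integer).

C = (44, -12)

1. C_x = 44  [[BA ⟂ BC ⇒ -20x-16y+688=0] ∩ [|C−(20, 18)|²=1476]]
2. C_y = -12  [[BA ⟂ BC ⇒ -20x-16y+688=0] ∩ [|C−(20, 18)|²=1476]]
   so C = (44, -12)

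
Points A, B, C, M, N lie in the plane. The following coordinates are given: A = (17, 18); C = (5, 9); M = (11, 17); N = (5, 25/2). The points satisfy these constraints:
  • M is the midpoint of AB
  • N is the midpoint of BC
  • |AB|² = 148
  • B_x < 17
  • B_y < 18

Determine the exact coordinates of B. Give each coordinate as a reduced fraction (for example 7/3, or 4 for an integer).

B = (5, 16)

1. B_x = 5  [B = 2·M−A = 2·(11, 17)−(17, 18)]
2. B_y = 16  [B = 2·M−A = 2·(11, 17)−(17, 18)]
   so B = (5, 16)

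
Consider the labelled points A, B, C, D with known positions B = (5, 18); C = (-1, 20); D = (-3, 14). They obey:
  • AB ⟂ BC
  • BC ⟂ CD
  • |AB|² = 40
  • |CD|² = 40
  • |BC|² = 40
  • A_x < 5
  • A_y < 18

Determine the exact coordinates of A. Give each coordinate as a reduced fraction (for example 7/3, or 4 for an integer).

1. A_x = 3  [[AB ⟂ BC ⇒ 6x-2y+6=0] ∩ [|A−(5, 18)|²=40]]
2. A_y = 12  [[AB ⟂ BC ⇒ 6x-2y+6=0] ∩ [|A−(5, 18)|²=40]]
   so A = (3, 12)

A = (3, 12)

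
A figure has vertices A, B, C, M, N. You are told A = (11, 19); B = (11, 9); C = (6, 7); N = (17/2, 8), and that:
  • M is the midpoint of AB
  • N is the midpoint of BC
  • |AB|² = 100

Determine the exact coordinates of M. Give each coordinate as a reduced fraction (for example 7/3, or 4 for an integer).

M = (11, 14)

1. M_x = 11  [2·M = A+B = (11, 19)+(11, 9)]
2. M_y = 14  [2·M = A+B = (11, 19)+(11, 9)]
   so M = (11, 14)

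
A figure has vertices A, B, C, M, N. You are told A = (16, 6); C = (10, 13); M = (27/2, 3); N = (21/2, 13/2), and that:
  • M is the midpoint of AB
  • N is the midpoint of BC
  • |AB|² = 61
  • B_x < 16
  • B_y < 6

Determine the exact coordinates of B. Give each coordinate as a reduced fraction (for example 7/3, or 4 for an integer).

B = (11, 0)

1. B_x = 11  [B = 2·M−A = 2·(27/2, 3)−(16, 6)]
2. B_y = 0  [B = 2·M−A = 2·(27/2, 3)−(16, 6)]
   so B = (11, 0)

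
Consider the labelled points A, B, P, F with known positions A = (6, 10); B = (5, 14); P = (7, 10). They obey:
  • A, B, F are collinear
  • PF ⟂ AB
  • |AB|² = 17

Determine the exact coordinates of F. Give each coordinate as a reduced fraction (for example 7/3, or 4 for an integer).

1. F_x = 103/17  [[A, B, F are collinear ⇒ -4x-1y+34=0] ∩ [PF ⟂ AB ⇒ -1x+4y-33=0]]
2. F_y = 166/17  [[A, B, F are collinear ⇒ -4x-1y+34=0] ∩ [PF ⟂ AB ⇒ -1x+4y-33=0]]
   so F = (103/17, 166/17)

F = (103/17, 166/17)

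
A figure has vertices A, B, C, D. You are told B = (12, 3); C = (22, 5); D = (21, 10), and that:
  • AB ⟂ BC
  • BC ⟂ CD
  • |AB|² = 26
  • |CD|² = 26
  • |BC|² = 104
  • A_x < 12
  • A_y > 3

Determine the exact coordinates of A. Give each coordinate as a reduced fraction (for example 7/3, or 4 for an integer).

A = (11, 8)

1. A_x = 11  [[AB ⟂ BC ⇒ -10x-2y+126=0] ∩ [|A−(12, 3)|²=26]]
2. A_y = 8  [[AB ⟂ BC ⇒ -10x-2y+126=0] ∩ [|A−(12, 3)|²=26]]
   so A = (11, 8)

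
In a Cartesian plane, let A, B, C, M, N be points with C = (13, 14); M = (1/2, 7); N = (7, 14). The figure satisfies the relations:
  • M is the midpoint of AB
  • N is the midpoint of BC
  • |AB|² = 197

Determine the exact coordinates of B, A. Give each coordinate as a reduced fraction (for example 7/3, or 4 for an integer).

1. B_x = 1  [B = 2·N−C = 2·(7, 14)−(13, 14)]
2. B_y = 14  [B = 2·N−C = 2·(7, 14)−(13, 14)]
   so B = (1, 14)
3. A_x = 0  [A = 2·M−B = 2·(1/2, 7)−(1, 14)]
4. A_y = 0  [A = 2·M−B = 2·(1/2, 7)−(1, 14)]
   so A = (0, 0)

B = (1, 14)
A = (0, 0)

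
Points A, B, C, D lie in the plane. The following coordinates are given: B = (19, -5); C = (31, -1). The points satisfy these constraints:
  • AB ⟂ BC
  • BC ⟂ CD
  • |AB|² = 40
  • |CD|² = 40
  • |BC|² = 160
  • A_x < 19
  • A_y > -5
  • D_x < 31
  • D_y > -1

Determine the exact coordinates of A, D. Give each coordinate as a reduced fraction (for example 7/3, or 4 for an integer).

1. A_x = 17  [[AB ⟂ BC ⇒ -12x-4y+208=0] ∩ [|A−(19, -5)|²=40]]
2. A_y = 1  [[AB ⟂ BC ⇒ -12x-4y+208=0] ∩ [|A−(19, -5)|²=40]]
   so A = (17, 1)
3. D_x = 29  [[BC ⟂ CD ⇒ 12x+4y-368=0] ∩ [|D−(31, -1)|²=40]]
4. D_y = 5  [[BC ⟂ CD ⇒ 12x+4y-368=0] ∩ [|D−(31, -1)|²=40]]
   so D = (29, 5)

A = (17, 1)
D = (29, 5)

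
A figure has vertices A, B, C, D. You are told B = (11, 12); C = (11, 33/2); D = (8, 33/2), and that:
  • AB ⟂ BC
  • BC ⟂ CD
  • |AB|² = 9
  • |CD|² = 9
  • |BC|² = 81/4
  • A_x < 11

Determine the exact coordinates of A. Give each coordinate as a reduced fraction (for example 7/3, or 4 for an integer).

A = (8, 12)

1. A_x = 8  [[AB ⟂ BC ⇒ -9/2y+54=0] ∩ [|A−(11, 12)|²=9]]
2. A_y = 12  [[AB ⟂ BC ⇒ -9/2y+54=0] ∩ [|A−(11, 12)|²=9]]
   so A = (8, 12)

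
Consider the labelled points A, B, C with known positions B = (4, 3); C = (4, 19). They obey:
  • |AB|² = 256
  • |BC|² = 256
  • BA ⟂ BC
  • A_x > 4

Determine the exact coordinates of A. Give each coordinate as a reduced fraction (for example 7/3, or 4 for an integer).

A = (20, 3)

1. A_x = 20  [[BA ⟂ BC ⇒ 16y-48=0] ∩ [|A−(4, 3)|²=256]]
2. A_y = 3  [[BA ⟂ BC ⇒ 16y-48=0] ∩ [|A−(4, 3)|²=256]]
   so A = (20, 3)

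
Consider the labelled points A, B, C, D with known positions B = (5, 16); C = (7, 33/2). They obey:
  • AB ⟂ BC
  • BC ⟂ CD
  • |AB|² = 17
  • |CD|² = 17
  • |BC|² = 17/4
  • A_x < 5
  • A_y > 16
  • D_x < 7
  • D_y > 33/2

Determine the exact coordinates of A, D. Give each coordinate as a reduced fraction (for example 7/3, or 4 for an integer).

1. A_x = 4  [[AB ⟂ BC ⇒ -2x-1/2y+18=0] ∩ [|A−(5, 16)|²=17]]
2. A_y = 20  [[AB ⟂ BC ⇒ -2x-1/2y+18=0] ∩ [|A−(5, 16)|²=17]]
   so A = (4, 20)
3. D_x = 6  [[BC ⟂ CD ⇒ 2x+1/2y-89/4=0] ∩ [|D−(7, 33/2)|²=17]]
4. D_y = 41/2  [[BC ⟂ CD ⇒ 2x+1/2y-89/4=0] ∩ [|D−(7, 33/2)|²=17]]
   so D = (6, 41/2)

A = (4, 20)
D = (6, 41/2)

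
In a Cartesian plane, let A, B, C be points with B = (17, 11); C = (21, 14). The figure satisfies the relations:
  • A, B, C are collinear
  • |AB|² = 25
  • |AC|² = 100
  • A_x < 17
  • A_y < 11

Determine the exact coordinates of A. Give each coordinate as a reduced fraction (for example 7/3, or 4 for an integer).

1. A_x = 13  [[A, B, C are collinear ⇒ -3x+4y+7=0] ∩ [|A−(17, 11)|²=25]]
2. A_y = 8  [[A, B, C are collinear ⇒ -3x+4y+7=0] ∩ [|A−(17, 11)|²=25]]
   so A = (13, 8)

A = (13, 8)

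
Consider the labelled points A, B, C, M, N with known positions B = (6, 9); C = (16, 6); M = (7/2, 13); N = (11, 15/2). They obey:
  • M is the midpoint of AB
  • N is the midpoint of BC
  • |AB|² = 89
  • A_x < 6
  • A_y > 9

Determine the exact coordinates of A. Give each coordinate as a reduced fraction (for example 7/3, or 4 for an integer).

1. A_x = 1  [A = 2·M−B = 2·(7/2, 13)−(6, 9)]
2. A_y = 17  [A = 2·M−B = 2·(7/2, 13)−(6, 9)]
   so A = (1, 17)

A = (1, 17)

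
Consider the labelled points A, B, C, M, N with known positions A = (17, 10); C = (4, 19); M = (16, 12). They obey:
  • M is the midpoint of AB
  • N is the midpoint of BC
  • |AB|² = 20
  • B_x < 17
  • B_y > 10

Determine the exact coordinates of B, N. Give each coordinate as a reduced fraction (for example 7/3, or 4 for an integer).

B = (15, 14)
N = (19/2, 33/2)

1. B_x = 15  [B = 2·M−A = 2·(16, 12)−(17, 10)]
2. B_y = 14  [B = 2·M−A = 2·(16, 12)−(17, 10)]
   so B = (15, 14)
3. N_x = 19/2  [2·N = B+C = (15, 14)+(4, 19)]
4. N_y = 33/2  [2·N = B+C = (15, 14)+(4, 19)]
   so N = (19/2, 33/2)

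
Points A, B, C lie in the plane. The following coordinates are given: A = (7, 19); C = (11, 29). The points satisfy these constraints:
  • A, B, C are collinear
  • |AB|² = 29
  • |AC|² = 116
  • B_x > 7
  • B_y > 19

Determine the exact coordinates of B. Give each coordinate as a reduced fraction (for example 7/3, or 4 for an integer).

1. B_x = 9  [[A, B, C are collinear ⇒ 10x-4y+6=0] ∩ [|B−(7, 19)|²=29]]
2. B_y = 24  [[A, B, C are collinear ⇒ 10x-4y+6=0] ∩ [|B−(7, 19)|²=29]]
   so B = (9, 24)

B = (9, 24)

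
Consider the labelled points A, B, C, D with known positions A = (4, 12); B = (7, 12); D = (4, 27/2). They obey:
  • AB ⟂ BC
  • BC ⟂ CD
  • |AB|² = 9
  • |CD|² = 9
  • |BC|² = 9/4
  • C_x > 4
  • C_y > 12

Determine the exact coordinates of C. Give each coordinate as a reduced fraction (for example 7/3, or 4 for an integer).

C = (7, 27/2)

1. C_x = 7  [[AB ⟂ BC ⇒ 3x-21=0] ∩ [|C−(4, 27/2)|²=9]]
2. C_y = 27/2  [[AB ⟂ BC ⇒ 3x-21=0] ∩ [|C−(4, 27/2)|²=9]]
   so C = (7, 27/2)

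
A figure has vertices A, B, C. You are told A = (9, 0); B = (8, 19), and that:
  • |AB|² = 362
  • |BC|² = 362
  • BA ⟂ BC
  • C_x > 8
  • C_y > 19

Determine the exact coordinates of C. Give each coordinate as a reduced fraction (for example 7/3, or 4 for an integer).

1. C_x = 27  [[BA ⟂ BC ⇒ 1x-19y+353=0] ∩ [|C−(8, 19)|²=362]]
2. C_y = 20  [[BA ⟂ BC ⇒ 1x-19y+353=0] ∩ [|C−(8, 19)|²=362]]
   so C = (27, 20)

C = (27, 20)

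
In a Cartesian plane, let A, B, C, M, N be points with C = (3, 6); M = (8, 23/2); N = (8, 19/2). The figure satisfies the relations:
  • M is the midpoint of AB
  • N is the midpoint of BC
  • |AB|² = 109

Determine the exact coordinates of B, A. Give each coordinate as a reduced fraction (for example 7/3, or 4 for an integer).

B = (13, 13)
A = (3, 10)

1. B_x = 13  [B = 2·N−C = 2·(8, 19/2)−(3, 6)]
2. B_y = 13  [B = 2·N−C = 2·(8, 19/2)−(3, 6)]
   so B = (13, 13)
3. A_x = 3  [A = 2·M−B = 2·(8, 23/2)−(13, 13)]
4. A_y = 10  [A = 2·M−B = 2·(8, 23/2)−(13, 13)]
   so A = (3, 10)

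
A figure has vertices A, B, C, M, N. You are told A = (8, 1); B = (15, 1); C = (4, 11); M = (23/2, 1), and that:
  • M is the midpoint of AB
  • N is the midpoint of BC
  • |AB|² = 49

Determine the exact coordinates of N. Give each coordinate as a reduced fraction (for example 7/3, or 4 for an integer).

1. N_x = 19/2  [2·N = B+C = (15, 1)+(4, 11)]
2. N_y = 6  [2·N = B+C = (15, 1)+(4, 11)]
   so N = (19/2, 6)

N = (19/2, 6)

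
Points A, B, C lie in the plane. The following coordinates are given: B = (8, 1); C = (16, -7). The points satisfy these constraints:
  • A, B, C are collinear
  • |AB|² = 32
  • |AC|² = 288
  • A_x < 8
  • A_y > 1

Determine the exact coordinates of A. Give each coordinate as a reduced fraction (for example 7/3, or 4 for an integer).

A = (4, 5)

1. A_x = 4  [[A, B, C are collinear ⇒ 8x+8y-72=0] ∩ [|A−(8, 1)|²=32]]
2. A_y = 5  [[A, B, C are collinear ⇒ 8x+8y-72=0] ∩ [|A−(8, 1)|²=32]]
   so A = (4, 5)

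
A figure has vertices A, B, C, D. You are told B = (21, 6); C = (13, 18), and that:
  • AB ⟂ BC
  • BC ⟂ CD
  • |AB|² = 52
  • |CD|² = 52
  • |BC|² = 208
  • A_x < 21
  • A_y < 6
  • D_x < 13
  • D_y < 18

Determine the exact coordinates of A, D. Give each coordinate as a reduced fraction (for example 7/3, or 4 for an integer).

A = (15, 2)
D = (7, 14)

1. A_x = 15  [[AB ⟂ BC ⇒ 8x-12y-96=0] ∩ [|A−(21, 6)|²=52]]
2. A_y = 2  [[AB ⟂ BC ⇒ 8x-12y-96=0] ∩ [|A−(21, 6)|²=52]]
   so A = (15, 2)
3. D_x = 7  [[BC ⟂ CD ⇒ -8x+12y-112=0] ∩ [|D−(13, 18)|²=52]]
4. D_y = 14  [[BC ⟂ CD ⇒ -8x+12y-112=0] ∩ [|D−(13, 18)|²=52]]
   so D = (7, 14)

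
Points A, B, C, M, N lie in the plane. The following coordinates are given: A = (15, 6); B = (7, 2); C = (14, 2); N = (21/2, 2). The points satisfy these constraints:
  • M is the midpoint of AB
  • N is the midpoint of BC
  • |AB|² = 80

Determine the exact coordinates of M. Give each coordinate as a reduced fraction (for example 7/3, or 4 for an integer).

M = (11, 4)

1. M_x = 11  [2·M = A+B = (15, 6)+(7, 2)]
2. M_y = 4  [2·M = A+B = (15, 6)+(7, 2)]
   so M = (11, 4)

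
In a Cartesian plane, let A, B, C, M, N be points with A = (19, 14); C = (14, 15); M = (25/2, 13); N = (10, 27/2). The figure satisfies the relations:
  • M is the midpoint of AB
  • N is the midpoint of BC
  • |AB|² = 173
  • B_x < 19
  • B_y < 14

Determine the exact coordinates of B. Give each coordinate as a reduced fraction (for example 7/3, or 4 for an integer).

B = (6, 12)

1. B_x = 6  [B = 2·M−A = 2·(25/2, 13)−(19, 14)]
2. B_y = 12  [B = 2·M−A = 2·(25/2, 13)−(19, 14)]
   so B = (6, 12)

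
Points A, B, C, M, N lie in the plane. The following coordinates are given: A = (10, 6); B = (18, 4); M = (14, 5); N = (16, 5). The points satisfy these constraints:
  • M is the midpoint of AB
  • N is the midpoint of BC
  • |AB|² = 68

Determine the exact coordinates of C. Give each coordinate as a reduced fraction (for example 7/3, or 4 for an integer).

C = (14, 6)

1. C_x = 14  [C = 2·N−B = 2·(16, 5)−(18, 4)]
2. C_y = 6  [C = 2·N−B = 2·(16, 5)−(18, 4)]
   so C = (14, 6)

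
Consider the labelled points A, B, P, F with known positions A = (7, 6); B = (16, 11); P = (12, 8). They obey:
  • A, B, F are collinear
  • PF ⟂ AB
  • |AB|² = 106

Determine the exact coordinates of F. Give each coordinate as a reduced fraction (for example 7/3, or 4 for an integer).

1. F_x = 1237/106  [[A, B, F are collinear ⇒ -5x+9y-19=0] ∩ [PF ⟂ AB ⇒ 9x+5y-148=0]]
2. F_y = 911/106  [[A, B, F are collinear ⇒ -5x+9y-19=0] ∩ [PF ⟂ AB ⇒ 9x+5y-148=0]]
   so F = (1237/106, 911/106)

F = (1237/106, 911/106)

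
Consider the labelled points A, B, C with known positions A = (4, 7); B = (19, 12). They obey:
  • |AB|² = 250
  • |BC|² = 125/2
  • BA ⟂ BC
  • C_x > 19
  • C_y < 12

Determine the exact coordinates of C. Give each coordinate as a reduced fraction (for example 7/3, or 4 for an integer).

C = (43/2, 9/2)

1. C_x = 43/2  [[BA ⟂ BC ⇒ -15x-5y+345=0] ∩ [|C−(19, 12)|²=125/2]]
2. C_y = 9/2  [[BA ⟂ BC ⇒ -15x-5y+345=0] ∩ [|C−(19, 12)|²=125/2]]
   so C = (43/2, 9/2)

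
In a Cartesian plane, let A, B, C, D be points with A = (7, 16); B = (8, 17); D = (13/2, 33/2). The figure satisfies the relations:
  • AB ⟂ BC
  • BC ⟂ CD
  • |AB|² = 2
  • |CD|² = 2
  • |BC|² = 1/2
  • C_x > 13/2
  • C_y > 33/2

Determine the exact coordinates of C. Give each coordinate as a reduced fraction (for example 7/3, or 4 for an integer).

1. C_x = 15/2  [[AB ⟂ BC ⇒ 1x+1y-25=0] ∩ [|C−(13/2, 33/2)|²=2]]
2. C_y = 35/2  [[AB ⟂ BC ⇒ 1x+1y-25=0] ∩ [|C−(13/2, 33/2)|²=2]]
   so C = (15/2, 35/2)

C = (15/2, 35/2)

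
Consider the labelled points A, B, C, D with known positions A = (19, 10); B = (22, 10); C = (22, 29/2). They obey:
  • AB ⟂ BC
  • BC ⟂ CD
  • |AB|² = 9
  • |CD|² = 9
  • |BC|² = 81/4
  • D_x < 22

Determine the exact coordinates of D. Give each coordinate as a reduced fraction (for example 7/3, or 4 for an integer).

D = (19, 29/2)

1. D_x = 19  [[BC ⟂ CD ⇒ 9/2y-261/4=0] ∩ [|D−(22, 29/2)|²=9]]
2. D_y = 29/2  [[BC ⟂ CD ⇒ 9/2y-261/4=0] ∩ [|D−(22, 29/2)|²=9]]
   so D = (19, 29/2)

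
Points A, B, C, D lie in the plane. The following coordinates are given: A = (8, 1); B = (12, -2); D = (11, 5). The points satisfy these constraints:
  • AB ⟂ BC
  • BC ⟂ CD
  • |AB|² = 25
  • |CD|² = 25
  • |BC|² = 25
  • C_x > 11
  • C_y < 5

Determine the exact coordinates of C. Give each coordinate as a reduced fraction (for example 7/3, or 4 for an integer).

1. C_x = 15  [[AB ⟂ BC ⇒ 4x-3y-54=0] ∩ [|C−(11, 5)|²=25]]
2. C_y = 2  [[AB ⟂ BC ⇒ 4x-3y-54=0] ∩ [|C−(11, 5)|²=25]]
   so C = (15, 2)

C = (15, 2)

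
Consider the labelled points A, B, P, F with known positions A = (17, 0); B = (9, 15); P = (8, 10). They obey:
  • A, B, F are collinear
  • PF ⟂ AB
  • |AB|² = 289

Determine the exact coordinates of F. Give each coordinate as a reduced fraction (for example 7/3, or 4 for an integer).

F = (3137/289, 3330/289)

1. F_x = 3137/289  [[A, B, F are collinear ⇒ -15x-8y+255=0] ∩ [PF ⟂ AB ⇒ -8x+15y-86=0]]
2. F_y = 3330/289  [[A, B, F are collinear ⇒ -15x-8y+255=0] ∩ [PF ⟂ AB ⇒ -8x+15y-86=0]]
   so F = (3137/289, 3330/289)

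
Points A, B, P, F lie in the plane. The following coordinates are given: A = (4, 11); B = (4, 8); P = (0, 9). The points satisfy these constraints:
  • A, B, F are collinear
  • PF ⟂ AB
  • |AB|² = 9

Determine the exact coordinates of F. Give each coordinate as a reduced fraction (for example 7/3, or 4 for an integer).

F = (4, 9)

1. F_x = 4  [[A, B, F are collinear ⇒ 3x-12=0] ∩ [PF ⟂ AB ⇒ -3y+27=0]]
2. F_y = 9  [[A, B, F are collinear ⇒ 3x-12=0] ∩ [PF ⟂ AB ⇒ -3y+27=0]]
   so F = (4, 9)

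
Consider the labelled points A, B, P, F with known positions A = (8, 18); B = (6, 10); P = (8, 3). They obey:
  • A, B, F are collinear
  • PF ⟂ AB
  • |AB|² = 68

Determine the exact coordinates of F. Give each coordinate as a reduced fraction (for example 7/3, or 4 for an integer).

1. F_x = 76/17  [[A, B, F are collinear ⇒ 8x-2y-28=0] ∩ [PF ⟂ AB ⇒ -2x-8y+40=0]]
2. F_y = 66/17  [[A, B, F are collinear ⇒ 8x-2y-28=0] ∩ [PF ⟂ AB ⇒ -2x-8y+40=0]]
   so F = (76/17, 66/17)

F = (76/17, 66/17)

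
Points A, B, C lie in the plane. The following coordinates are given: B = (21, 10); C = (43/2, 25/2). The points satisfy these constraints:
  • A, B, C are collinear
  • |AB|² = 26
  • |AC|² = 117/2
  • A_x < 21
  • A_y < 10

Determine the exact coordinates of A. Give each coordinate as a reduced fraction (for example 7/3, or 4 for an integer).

A = (20, 5)

1. A_x = 20  [[A, B, C are collinear ⇒ -5/2x+1/2y+95/2=0] ∩ [|A−(21, 10)|²=26]]
2. A_y = 5  [[A, B, C are collinear ⇒ -5/2x+1/2y+95/2=0] ∩ [|A−(21, 10)|²=26]]
   so A = (20, 5)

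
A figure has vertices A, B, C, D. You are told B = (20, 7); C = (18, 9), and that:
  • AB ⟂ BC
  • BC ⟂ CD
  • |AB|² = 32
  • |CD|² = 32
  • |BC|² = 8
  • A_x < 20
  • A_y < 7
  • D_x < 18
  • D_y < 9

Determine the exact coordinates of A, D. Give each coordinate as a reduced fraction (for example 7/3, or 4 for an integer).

A = (16, 3)
D = (14, 5)

1. A_x = 16  [[AB ⟂ BC ⇒ 2x-2y-26=0] ∩ [|A−(20, 7)|²=32]]
2. A_y = 3  [[AB ⟂ BC ⇒ 2x-2y-26=0] ∩ [|A−(20, 7)|²=32]]
   so A = (16, 3)
3. D_x = 14  [[BC ⟂ CD ⇒ -2x+2y+18=0] ∩ [|D−(18, 9)|²=32]]
4. D_y = 5  [[BC ⟂ CD ⇒ -2x+2y+18=0] ∩ [|D−(18, 9)|²=32]]
   so D = (14, 5)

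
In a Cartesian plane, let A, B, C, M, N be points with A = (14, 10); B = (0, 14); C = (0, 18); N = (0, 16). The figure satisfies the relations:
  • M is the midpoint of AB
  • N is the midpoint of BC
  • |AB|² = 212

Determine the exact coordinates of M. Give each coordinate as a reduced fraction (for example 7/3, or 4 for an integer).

M = (7, 12)

1. M_x = 7  [2·M = A+B = (14, 10)+(0, 14)]
2. M_y = 12  [2·M = A+B = (14, 10)+(0, 14)]
   so M = (7, 12)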